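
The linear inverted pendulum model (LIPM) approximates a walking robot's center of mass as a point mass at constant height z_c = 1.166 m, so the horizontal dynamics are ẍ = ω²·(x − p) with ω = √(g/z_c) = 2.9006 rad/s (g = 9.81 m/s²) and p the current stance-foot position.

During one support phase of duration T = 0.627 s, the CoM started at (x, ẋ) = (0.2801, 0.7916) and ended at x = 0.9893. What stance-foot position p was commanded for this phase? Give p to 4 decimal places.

p = 0.3308

ωT = 2.9006·0.627 = 1.818676; cosh(ωT) = 3.162967, sinh(ωT) = 3.000727
x(T) = p + (x₀−p)·cosh(ωT) + (ẋ₀/ω)·sinh(ωT) ⇒ p·(1 − cosh) = x(T) − x₀·cosh − (ẋ₀/ω)·sinh
numerator   = 0.9893 − (0.2801)·3.162967 − (0.7916/2.9006)·3.000727 = -0.715572
denominator = 1 − 3.162967 = -2.162967
p = -0.715572 / -2.162967 = 0.3308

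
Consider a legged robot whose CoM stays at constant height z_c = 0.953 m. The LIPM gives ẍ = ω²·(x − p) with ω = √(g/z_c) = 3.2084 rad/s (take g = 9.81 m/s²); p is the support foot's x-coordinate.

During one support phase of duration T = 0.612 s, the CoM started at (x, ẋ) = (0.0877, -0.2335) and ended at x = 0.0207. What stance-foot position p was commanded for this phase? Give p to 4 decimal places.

p = 0.0166

ωT = 3.2084·0.612 = 1.963541; cosh(ωT) = 3.632435, sinh(ωT) = 3.492074
x(T) = p + (x₀−p)·cosh(ωT) + (ẋ₀/ω)·sinh(ωT) ⇒ p·(1 − cosh) = x(T) − x₀·cosh − (ẋ₀/ω)·sinh
numerator   = 0.0207 − (0.0877)·3.632435 − (-0.2335/3.2084)·3.492074 = -0.043719
denominator = 1 − 3.632435 = -2.632435
p = -0.043719 / -2.632435 = 0.0166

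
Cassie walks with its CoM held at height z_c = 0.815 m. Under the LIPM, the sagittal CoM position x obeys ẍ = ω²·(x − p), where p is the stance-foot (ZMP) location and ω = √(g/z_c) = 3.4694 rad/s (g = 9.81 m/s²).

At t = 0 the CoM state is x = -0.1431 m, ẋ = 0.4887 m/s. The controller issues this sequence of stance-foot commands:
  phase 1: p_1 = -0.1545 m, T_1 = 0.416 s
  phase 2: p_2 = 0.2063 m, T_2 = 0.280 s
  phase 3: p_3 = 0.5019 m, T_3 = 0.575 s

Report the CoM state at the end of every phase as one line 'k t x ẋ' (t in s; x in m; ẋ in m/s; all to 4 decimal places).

1 0.4160 0.1526 1.1715
2 0.6960 0.5073 1.5582
3 1.2710 2.1424 5.9010

phase 1: p=-0.1545, T=0.416, ωT=1.443270, cosh=2.235338, sinh=1.999184; start (x,ẋ)=(-0.143100, 0.488700) → end (x,ẋ)=(0.152588, 1.171480)
phase 2: p=0.2063, T=0.280, ωT=0.971432, cosh=1.510133, sinh=1.131592; start (x,ẋ)=(0.152588, 1.171480) → end (x,ẋ)=(0.507282, 1.558220)
phase 3: p=0.5019, T=0.575, ωT=1.994905, cosh=3.743766, sinh=3.607739; start (x,ẋ)=(0.507282, 1.558220) → end (x,ẋ)=(2.142401, 5.900973)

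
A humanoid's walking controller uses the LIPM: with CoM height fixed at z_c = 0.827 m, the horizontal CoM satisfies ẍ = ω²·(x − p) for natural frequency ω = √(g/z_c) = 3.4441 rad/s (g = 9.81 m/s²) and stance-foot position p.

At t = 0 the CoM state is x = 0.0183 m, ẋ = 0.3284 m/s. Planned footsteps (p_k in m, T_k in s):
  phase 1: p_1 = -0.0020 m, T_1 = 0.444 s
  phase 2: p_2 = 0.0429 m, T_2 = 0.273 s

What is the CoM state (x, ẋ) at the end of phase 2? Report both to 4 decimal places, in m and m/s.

x = 0.6567, ẋ = 2.1963

phase 1: p=-0.0020, T=0.444, ωT=1.529180, cosh=2.415553, sinh=2.198840; start (x,ẋ)=(0.018300, 0.328400) → end (x,ẋ)=(0.256698, 0.947000)
phase 2: p=0.0429, T=0.273, ωT=0.940239, cosh=1.475564, sinh=1.085030; start (x,ẋ)=(0.256698, 0.947000) → end (x,ẋ)=(0.656716, 2.196314)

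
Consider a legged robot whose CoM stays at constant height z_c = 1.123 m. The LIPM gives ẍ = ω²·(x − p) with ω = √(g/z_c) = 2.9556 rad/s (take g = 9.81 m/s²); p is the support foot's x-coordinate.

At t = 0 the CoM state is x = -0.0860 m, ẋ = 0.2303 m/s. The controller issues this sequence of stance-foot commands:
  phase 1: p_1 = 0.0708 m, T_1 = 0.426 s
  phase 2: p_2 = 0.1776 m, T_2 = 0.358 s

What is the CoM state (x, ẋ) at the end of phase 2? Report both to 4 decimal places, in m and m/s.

x = -0.4065, ẋ = -1.5486

phase 1: p=0.0708, T=0.426, ωT=1.259086, cosh=1.903056, sinh=1.619143; start (x,ẋ)=(-0.086000, 0.230300) → end (x,ẋ)=(-0.101436, -0.312099)
phase 2: p=0.1776, T=0.358, ωT=1.058105, cosh=1.614009, sinh=1.266896; start (x,ẋ)=(-0.101436, -0.312099) → end (x,ẋ)=(-0.406545, -1.548563)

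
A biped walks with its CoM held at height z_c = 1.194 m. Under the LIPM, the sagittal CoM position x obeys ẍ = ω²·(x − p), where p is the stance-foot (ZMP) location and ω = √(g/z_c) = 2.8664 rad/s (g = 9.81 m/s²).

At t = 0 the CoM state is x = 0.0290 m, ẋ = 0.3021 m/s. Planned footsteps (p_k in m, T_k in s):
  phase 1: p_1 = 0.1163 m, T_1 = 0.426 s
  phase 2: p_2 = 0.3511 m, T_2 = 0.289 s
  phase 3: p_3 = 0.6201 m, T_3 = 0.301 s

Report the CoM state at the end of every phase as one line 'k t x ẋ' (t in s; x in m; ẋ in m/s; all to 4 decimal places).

1 0.4260 0.1186 0.1694
2 0.7150 0.0889 -0.3866
3 1.0160 -0.2528 -2.0227

phase 1: p=0.1163, T=0.426, ωT=1.221086, cosh=1.842890, sinh=1.547980; start (x,ẋ)=(0.029000, 0.302100) → end (x,ẋ)=(0.118563, 0.169376)
phase 2: p=0.3511, T=0.289, ωT=0.828390, cosh=1.363190, sinh=0.926438; start (x,ẋ)=(0.118563, 0.169376) → end (x,ẋ)=(0.088851, -0.386621)
phase 3: p=0.6201, T=0.301, ωT=0.862786, cosh=1.395870, sinh=0.973885; start (x,ẋ)=(0.088851, -0.386621) → end (x,ẋ)=(-0.252813, -2.022679)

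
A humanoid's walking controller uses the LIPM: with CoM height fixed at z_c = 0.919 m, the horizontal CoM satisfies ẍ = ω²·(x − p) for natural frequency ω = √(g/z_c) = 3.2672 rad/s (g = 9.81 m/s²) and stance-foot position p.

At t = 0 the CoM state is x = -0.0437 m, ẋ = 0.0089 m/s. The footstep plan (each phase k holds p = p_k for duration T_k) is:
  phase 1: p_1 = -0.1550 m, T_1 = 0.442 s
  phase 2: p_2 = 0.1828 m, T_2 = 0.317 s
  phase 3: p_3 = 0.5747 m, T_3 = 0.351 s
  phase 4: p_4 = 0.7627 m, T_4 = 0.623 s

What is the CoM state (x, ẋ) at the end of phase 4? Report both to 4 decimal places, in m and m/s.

x = 0.2350, ẋ = -1.5757

phase 1: p=-0.1550, T=0.442, ωT=1.444102, cosh=2.237002, sinh=2.001044; start (x,ẋ)=(-0.043700, 0.008900) → end (x,ẋ)=(0.099429, 0.747568)
phase 2: p=0.1828, T=0.317, ωT=1.035702, cosh=1.586031, sinh=1.231054; start (x,ẋ)=(0.099429, 0.747568) → end (x,ẋ)=(0.332249, 0.850340)
phase 3: p=0.5747, T=0.351, ωT=1.146787, cosh=1.732859, sinh=1.415203; start (x,ẋ)=(0.332249, 0.850340) → end (x,ẋ)=(0.522895, 0.352485)
phase 4: p=0.7627, T=0.623, ωT=2.035466, cosh=3.893218, sinh=3.762598; start (x,ẋ)=(0.522895, 0.352485) → end (x,ẋ)=(0.235019, -1.575660)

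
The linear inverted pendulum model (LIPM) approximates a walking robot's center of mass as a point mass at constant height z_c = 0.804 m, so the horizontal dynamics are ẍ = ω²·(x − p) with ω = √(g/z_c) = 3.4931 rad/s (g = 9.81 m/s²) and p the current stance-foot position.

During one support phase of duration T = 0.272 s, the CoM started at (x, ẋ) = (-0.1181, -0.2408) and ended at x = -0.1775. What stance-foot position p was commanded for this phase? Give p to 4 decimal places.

p = -0.1518

ωT = 3.4931·0.272 = 0.950123; cosh(ωT) = 1.486361, sinh(ωT) = 1.099667
x(T) = p + (x₀−p)·cosh(ωT) + (ẋ₀/ω)·sinh(ωT) ⇒ p·(1 − cosh) = x(T) − x₀·cosh − (ẋ₀/ω)·sinh
numerator   = -0.1775 − (-0.1181)·1.486361 − (-0.2408/3.4931)·1.099667 = 0.073846
denominator = 1 − 1.486361 = -0.486361
p = 0.073846 / -0.486361 = -0.1518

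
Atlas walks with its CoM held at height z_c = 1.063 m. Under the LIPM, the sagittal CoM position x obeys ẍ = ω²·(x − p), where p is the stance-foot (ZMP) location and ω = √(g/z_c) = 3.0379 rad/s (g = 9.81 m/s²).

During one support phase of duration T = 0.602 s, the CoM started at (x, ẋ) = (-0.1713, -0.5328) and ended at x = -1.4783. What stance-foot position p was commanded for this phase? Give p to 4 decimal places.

p = 0.1820

ωT = 3.0379·0.602 = 1.828816; cosh(ωT) = 3.193556, sinh(ωT) = 3.032953
x(T) = p + (x₀−p)·cosh(ωT) + (ẋ₀/ω)·sinh(ωT) ⇒ p·(1 − cosh) = x(T) − x₀·cosh − (ẋ₀/ω)·sinh
numerator   = -1.4783 − (-0.1713)·3.193556 − (-0.5328/3.0379)·3.032953 = -0.399312
denominator = 1 − 3.193556 = -2.193556
p = -0.399312 / -2.193556 = 0.1820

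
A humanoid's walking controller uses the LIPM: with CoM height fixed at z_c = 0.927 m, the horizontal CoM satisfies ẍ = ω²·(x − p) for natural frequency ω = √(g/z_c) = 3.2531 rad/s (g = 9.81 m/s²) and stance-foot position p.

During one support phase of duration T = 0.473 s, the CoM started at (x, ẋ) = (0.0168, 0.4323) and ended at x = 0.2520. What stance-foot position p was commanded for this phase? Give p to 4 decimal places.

ωT = 3.2531·0.473 = 1.538716; cosh(ωT) = 2.436631, sinh(ωT) = 2.221975
x(T) = p + (x₀−p)·cosh(ωT) + (ẋ₀/ω)·sinh(ωT) ⇒ p·(1 − cosh) = x(T) − x₀·cosh − (ẋ₀/ω)·sinh
numerator   = 0.2520 − (0.0168)·2.436631 − (0.4323/3.2531)·2.221975 = -0.084211
denominator = 1 − 2.436631 = -1.436631
p = -0.084211 / -1.436631 = 0.0586

p = 0.0586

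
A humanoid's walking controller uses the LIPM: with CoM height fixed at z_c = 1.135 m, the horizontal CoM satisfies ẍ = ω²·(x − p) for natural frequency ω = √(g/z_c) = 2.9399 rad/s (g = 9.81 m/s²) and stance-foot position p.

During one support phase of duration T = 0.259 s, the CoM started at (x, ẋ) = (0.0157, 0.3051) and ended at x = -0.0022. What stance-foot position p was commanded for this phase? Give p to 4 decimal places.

ωT = 2.9399·0.259 = 0.761434; cosh(ωT) = 1.304171, sinh(ωT) = 0.837174
x(T) = p + (x₀−p)·cosh(ωT) + (ẋ₀/ω)·sinh(ωT) ⇒ p·(1 − cosh) = x(T) − x₀·cosh − (ẋ₀/ω)·sinh
numerator   = -0.0022 − (0.0157)·1.304171 − (0.3051/2.9399)·0.837174 = -0.109557
denominator = 1 − 1.304171 = -0.304171
p = -0.109557 / -0.304171 = 0.3602

p = 0.3602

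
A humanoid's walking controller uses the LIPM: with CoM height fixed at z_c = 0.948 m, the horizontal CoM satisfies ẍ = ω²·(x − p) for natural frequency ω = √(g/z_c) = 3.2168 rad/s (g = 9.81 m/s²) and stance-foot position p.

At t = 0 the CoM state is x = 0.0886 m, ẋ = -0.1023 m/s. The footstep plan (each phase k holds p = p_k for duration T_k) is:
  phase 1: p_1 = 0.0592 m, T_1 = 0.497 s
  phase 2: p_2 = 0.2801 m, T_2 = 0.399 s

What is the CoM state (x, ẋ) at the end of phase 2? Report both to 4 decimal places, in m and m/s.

phase 1: p=0.0592, T=0.497, ωT=1.598750, cosh=2.574496, sinh=2.372347; start (x,ẋ)=(0.088600, -0.102300) → end (x,ẋ)=(0.059445, -0.039009)
phase 2: p=0.2801, T=0.399, ωT=1.283503, cosh=1.943163, sinh=1.666098; start (x,ẋ)=(0.059445, -0.039009) → end (x,ẋ)=(-0.168872, -1.258400)

x = -0.1689, ẋ = -1.2584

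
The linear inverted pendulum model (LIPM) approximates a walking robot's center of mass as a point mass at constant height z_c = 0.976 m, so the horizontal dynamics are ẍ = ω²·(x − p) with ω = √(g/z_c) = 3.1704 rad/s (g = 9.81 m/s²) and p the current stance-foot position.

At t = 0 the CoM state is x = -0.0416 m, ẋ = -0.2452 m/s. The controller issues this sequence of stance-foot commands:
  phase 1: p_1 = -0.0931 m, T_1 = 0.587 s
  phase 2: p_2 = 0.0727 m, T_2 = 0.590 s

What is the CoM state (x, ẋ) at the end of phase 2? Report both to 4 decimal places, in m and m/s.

x = -1.0160, ẋ = -3.3805

phase 1: p=-0.0931, T=0.587, ωT=1.861025, cosh=3.292918, sinh=3.137405; start (x,ẋ)=(-0.041600, -0.245200) → end (x,ẋ)=(-0.166163, -0.295162)
phase 2: p=0.0727, T=0.590, ωT=1.870536, cosh=3.322908, sinh=3.168867; start (x,ẋ)=(-0.166163, -0.295162) → end (x,ẋ)=(-1.016038, -3.380550)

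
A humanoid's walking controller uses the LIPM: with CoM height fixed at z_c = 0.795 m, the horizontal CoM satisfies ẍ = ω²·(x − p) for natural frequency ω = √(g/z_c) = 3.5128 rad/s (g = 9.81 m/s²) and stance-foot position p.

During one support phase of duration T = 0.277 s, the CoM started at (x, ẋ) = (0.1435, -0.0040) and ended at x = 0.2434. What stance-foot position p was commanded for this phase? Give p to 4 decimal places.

p = -0.0542

ωT = 3.5128·0.277 = 0.973046; cosh(ωT) = 1.511961, sinh(ωT) = 1.134030
x(T) = p + (x₀−p)·cosh(ωT) + (ẋ₀/ω)·sinh(ωT) ⇒ p·(1 − cosh) = x(T) − x₀·cosh − (ẋ₀/ω)·sinh
numerator   = 0.2434 − (0.1435)·1.511961 − (-0.0040/3.5128)·1.134030 = 0.027725
denominator = 1 − 1.511961 = -0.511961
p = 0.027725 / -0.511961 = -0.0542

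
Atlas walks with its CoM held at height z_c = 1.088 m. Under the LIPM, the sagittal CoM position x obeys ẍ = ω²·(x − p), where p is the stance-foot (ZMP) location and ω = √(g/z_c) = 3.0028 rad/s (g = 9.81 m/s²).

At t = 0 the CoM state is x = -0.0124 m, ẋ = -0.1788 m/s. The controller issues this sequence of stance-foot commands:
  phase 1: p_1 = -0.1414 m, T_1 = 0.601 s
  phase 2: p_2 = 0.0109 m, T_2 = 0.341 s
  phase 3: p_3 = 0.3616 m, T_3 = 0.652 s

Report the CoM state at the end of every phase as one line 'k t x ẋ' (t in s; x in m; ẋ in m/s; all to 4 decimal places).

phase 1: p=-0.1414, T=0.601, ωT=1.804683, cosh=3.121285, sinh=2.956758; start (x,ẋ)=(-0.012400, -0.178800) → end (x,ẋ)=(0.085187, 0.587248)
phase 2: p=0.0109, T=0.341, ωT=1.023955, cosh=1.571678, sinh=1.212506; start (x,ẋ)=(0.085187, 0.587248) → end (x,ẋ)=(0.364781, 1.193438)
phase 3: p=0.3616, T=0.652, ωT=1.957826, cosh=3.612536, sinh=3.471371; start (x,ẋ)=(0.364781, 1.193438) → end (x,ẋ)=(1.752761, 4.344500)

1 0.6010 0.0852 0.5872
2 0.9420 0.3648 1.1934
3 1.5940 1.7528 4.3445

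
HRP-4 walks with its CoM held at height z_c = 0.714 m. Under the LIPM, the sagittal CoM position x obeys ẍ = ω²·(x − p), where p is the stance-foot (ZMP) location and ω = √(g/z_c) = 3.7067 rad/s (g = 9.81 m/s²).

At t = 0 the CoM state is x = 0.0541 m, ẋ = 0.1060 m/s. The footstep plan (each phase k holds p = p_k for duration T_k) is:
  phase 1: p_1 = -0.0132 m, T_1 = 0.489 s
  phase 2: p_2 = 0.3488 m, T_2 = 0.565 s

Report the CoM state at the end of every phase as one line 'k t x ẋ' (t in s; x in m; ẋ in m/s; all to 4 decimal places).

phase 1: p=-0.0132, T=0.489, ωT=1.812576, cosh=3.144722, sinh=2.981489; start (x,ẋ)=(0.054100, 0.106000) → end (x,ẋ)=(0.283701, 1.077105)
phase 2: p=0.3488, T=0.565, ωT=2.094285, cosh=4.121398, sinh=3.998240; start (x,ẋ)=(0.283701, 1.077105) → end (x,ẋ)=(1.242323, 3.474394)

1 0.4890 0.2837 1.0771
2 1.0540 1.2423 3.4744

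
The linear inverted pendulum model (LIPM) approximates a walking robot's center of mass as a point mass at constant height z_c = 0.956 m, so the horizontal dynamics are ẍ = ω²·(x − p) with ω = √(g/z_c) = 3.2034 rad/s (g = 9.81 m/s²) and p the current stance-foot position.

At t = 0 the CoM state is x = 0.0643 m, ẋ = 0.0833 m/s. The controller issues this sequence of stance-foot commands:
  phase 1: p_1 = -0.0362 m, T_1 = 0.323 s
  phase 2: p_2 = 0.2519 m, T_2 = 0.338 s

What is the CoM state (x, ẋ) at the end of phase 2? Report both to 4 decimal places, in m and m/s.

x = 0.3079, ẋ = 0.4631

phase 1: p=-0.0362, T=0.323, ωT=1.034698, cosh=1.584795, sinh=1.229462; start (x,ẋ)=(0.064300, 0.083300) → end (x,ẋ)=(0.155042, 0.527828)
phase 2: p=0.2519, T=0.338, ωT=1.082749, cosh=1.645725, sinh=1.307062; start (x,ẋ)=(0.155042, 0.527828) → end (x,ẋ)=(0.307865, 0.463113)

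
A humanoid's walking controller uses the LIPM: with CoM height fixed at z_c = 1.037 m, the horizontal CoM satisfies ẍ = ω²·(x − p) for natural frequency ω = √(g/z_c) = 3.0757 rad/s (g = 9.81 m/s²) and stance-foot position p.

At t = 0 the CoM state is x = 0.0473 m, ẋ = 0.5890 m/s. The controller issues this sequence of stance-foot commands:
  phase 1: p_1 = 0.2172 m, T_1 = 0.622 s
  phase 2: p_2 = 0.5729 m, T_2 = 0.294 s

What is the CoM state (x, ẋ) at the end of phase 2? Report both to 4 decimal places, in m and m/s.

x = 0.2315, ẋ = -0.5407

phase 1: p=0.2172, T=0.622, ωT=1.913085, cosh=3.460791, sinh=3.313166; start (x,ẋ)=(0.047300, 0.589000) → end (x,ẋ)=(0.263687, 0.307073)
phase 2: p=0.5729, T=0.294, ωT=0.904256, cosh=1.437468, sinh=1.032625; start (x,ẋ)=(0.263687, 0.307073) → end (x,ẋ)=(0.231511, -0.540668)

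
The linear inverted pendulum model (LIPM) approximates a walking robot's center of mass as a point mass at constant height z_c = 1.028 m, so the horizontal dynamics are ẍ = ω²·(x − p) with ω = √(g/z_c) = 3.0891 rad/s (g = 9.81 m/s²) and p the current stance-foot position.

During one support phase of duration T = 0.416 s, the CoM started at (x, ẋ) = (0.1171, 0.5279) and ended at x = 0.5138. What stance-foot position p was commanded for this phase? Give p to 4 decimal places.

p = -0.0008

ωT = 3.0891·0.416 = 1.285066; cosh(ωT) = 1.945769, sinh(ωT) = 1.669136
x(T) = p + (x₀−p)·cosh(ωT) + (ẋ₀/ω)·sinh(ωT) ⇒ p·(1 − cosh) = x(T) − x₀·cosh − (ẋ₀/ω)·sinh
numerator   = 0.5138 − (0.1171)·1.945769 − (0.5279/3.0891)·1.669136 = 0.000710
denominator = 1 − 1.945769 = -0.945769
p = 0.000710 / -0.945769 = -0.0008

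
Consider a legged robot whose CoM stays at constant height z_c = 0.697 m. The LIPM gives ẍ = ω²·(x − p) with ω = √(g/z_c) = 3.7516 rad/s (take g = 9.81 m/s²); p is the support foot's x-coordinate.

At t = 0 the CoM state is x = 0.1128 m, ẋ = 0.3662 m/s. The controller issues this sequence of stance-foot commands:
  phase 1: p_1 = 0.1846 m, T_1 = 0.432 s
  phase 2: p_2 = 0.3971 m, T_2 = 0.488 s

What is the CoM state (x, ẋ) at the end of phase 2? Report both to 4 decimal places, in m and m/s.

x = 0.1217, ẋ = -0.8854

phase 1: p=0.1846, T=0.432, ωT=1.620691, cosh=2.627173, sinh=2.429411; start (x,ẋ)=(0.112800, 0.366200) → end (x,ẋ)=(0.233108, 0.307673)
phase 2: p=0.3971, T=0.488, ωT=1.830781, cosh=3.199522, sinh=3.039234; start (x,ẋ)=(0.233108, 0.307673) → end (x,ẋ)=(0.121654, -0.885431)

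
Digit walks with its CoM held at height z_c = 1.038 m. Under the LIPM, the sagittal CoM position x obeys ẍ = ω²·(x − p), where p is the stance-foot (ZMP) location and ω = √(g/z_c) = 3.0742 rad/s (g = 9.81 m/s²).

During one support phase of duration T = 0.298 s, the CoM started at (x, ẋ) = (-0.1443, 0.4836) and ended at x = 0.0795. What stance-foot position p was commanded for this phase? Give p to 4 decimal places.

ωT = 3.0742·0.298 = 0.916112; cosh(ωT) = 1.449812, sinh(ωT) = 1.049740
x(T) = p + (x₀−p)·cosh(ωT) + (ẋ₀/ω)·sinh(ωT) ⇒ p·(1 − cosh) = x(T) − x₀·cosh − (ẋ₀/ω)·sinh
numerator   = 0.0795 − (-0.1443)·1.449812 − (0.4836/3.0742)·1.049740 = 0.123574
denominator = 1 − 1.449812 = -0.449812
p = 0.123574 / -0.449812 = -0.2747

p = -0.2747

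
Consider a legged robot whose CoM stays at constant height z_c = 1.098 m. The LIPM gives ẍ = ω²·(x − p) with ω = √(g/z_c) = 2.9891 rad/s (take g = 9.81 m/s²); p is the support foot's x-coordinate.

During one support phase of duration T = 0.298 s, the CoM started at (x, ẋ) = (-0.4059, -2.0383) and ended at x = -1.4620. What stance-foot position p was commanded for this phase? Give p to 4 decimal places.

ωT = 2.9891·0.298 = 0.890752; cosh(ωT) = 1.423654, sinh(ωT) = 1.013307
x(T) = p + (x₀−p)·cosh(ωT) + (ẋ₀/ω)·sinh(ωT) ⇒ p·(1 − cosh) = x(T) − x₀·cosh − (ẋ₀/ω)·sinh
numerator   = -1.4620 − (-0.4059)·1.423654 − (-2.0383/2.9891)·1.013307 = -0.193154
denominator = 1 − 1.423654 = -0.423654
p = -0.193154 / -0.423654 = 0.4559

p = 0.4559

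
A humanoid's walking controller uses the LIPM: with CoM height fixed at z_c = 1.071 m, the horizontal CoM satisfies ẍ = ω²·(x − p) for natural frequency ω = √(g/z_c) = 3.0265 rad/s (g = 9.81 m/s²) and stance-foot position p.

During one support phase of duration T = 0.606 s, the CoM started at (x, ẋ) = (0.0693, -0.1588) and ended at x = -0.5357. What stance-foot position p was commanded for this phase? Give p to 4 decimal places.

p = 0.2707

ωT = 3.0265·0.606 = 1.834059; cosh(ωT) = 3.209503, sinh(ωT) = 3.049739
x(T) = p + (x₀−p)·cosh(ωT) + (ẋ₀/ω)·sinh(ωT) ⇒ p·(1 − cosh) = x(T) − x₀·cosh − (ẋ₀/ω)·sinh
numerator   = -0.5357 − (0.0693)·3.209503 − (-0.1588/3.0265)·3.049739 = -0.598099
denominator = 1 − 3.209503 = -2.209503
p = -0.598099 / -2.209503 = 0.2707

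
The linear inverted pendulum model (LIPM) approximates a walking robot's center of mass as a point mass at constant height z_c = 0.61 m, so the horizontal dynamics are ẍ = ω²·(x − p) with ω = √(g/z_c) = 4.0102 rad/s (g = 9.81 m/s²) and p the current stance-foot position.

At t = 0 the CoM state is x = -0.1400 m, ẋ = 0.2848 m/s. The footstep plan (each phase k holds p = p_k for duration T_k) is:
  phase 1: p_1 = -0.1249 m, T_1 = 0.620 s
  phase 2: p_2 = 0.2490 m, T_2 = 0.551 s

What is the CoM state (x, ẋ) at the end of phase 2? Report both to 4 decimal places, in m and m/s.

phase 1: p=-0.1249, T=0.620, ωT=2.486324, cosh=6.050118, sinh=5.966902; start (x,ẋ)=(-0.140000, 0.284800) → end (x,ẋ)=(0.207506, 1.361754)
phase 2: p=0.2490, T=0.551, ωT=2.209620, cosh=4.610999, sinh=4.501256; start (x,ẋ)=(0.207506, 1.361754) → end (x,ẋ)=(1.586174, 5.530040)

x = 1.5862, ẋ = 5.5300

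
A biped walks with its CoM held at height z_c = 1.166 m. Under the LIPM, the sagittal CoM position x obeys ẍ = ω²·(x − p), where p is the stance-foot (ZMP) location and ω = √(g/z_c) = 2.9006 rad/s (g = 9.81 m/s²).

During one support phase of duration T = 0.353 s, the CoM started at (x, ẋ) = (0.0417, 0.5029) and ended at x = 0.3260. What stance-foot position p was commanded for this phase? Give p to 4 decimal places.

p = -0.0879

ωT = 2.9006·0.353 = 1.023912; cosh(ωT) = 1.571626, sinh(ωT) = 1.212439
x(T) = p + (x₀−p)·cosh(ωT) + (ẋ₀/ω)·sinh(ωT) ⇒ p·(1 − cosh) = x(T) − x₀·cosh − (ẋ₀/ω)·sinh
numerator   = 0.3260 − (0.0417)·1.571626 − (0.5029/2.9006)·1.212439 = 0.050253
denominator = 1 − 1.571626 = -0.571626
p = 0.050253 / -0.571626 = -0.0879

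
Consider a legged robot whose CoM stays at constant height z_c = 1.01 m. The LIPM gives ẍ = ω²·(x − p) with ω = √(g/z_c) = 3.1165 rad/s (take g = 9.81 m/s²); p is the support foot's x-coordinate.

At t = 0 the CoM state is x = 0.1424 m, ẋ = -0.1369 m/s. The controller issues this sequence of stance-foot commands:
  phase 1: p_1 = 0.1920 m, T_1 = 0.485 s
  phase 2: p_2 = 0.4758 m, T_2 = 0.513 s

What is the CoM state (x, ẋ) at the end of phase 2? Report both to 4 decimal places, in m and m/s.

phase 1: p=0.1920, T=0.485, ωT=1.511502, cosh=2.377058, sinh=2.156480; start (x,ẋ)=(0.142400, -0.136900) → end (x,ẋ)=(-0.020631, -0.658764)
phase 2: p=0.4758, T=0.513, ωT=1.598764, cosh=2.574531, sinh=2.372385; start (x,ẋ)=(-0.020631, -0.658764) → end (x,ẋ)=(-1.303750, -5.366390)

x = -1.3038, ẋ = -5.3664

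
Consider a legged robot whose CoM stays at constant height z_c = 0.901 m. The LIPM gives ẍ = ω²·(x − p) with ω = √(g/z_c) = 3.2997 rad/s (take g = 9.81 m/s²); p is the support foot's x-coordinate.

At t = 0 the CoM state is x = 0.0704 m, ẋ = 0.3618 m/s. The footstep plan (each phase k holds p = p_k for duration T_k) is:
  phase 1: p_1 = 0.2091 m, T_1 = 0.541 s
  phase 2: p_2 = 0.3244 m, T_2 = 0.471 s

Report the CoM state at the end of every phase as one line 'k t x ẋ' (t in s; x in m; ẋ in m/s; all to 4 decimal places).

1 0.5410 0.1017 -0.2170
2 1.0120 -0.3746 -2.1970

phase 1: p=0.2091, T=0.541, ωT=1.785138, cosh=3.064087, sinh=2.896313; start (x,ẋ)=(0.070400, 0.361800) → end (x,ẋ)=(0.101681, -0.216964)
phase 2: p=0.3244, T=0.471, ωT=1.554159, cosh=2.471236, sinh=2.259869; start (x,ẋ)=(0.101681, -0.216964) → end (x,ẋ)=(-0.374583, -2.196959)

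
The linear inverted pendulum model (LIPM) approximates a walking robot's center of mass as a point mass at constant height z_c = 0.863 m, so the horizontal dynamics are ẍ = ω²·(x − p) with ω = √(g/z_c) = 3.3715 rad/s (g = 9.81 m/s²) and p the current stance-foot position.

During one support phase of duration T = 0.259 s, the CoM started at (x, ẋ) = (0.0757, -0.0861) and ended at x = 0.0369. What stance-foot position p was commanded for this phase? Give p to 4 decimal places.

p = 0.1091

ωT = 3.3715·0.259 = 0.873219; cosh(ωT) = 1.406105, sinh(ωT) = 0.988500
x(T) = p + (x₀−p)·cosh(ωT) + (ẋ₀/ω)·sinh(ωT) ⇒ p·(1 − cosh) = x(T) − x₀·cosh − (ẋ₀/ω)·sinh
numerator   = 0.0369 − (0.0757)·1.406105 − (-0.0861/3.3715)·0.988500 = -0.044298
denominator = 1 − 1.406105 = -0.406105
p = -0.044298 / -0.406105 = 0.1091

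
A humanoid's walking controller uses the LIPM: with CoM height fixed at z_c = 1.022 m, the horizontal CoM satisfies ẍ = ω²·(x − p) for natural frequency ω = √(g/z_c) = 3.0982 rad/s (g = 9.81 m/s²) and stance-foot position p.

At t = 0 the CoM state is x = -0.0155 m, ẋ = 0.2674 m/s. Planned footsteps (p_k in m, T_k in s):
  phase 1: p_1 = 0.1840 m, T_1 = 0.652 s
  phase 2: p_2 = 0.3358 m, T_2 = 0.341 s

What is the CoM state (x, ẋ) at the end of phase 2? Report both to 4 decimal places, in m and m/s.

x = -1.1426, ẋ = -4.3761

phase 1: p=0.1840, T=0.652, ωT=2.020026, cosh=3.835588, sinh=3.702936; start (x,ẋ)=(-0.015500, 0.267400) → end (x,ẋ)=(-0.261606, -1.263115)
phase 2: p=0.3358, T=0.341, ωT=1.056486, cosh=1.611961, sinh=1.264286; start (x,ẋ)=(-0.261606, -1.263115) → end (x,ẋ)=(-1.142636, -4.376138)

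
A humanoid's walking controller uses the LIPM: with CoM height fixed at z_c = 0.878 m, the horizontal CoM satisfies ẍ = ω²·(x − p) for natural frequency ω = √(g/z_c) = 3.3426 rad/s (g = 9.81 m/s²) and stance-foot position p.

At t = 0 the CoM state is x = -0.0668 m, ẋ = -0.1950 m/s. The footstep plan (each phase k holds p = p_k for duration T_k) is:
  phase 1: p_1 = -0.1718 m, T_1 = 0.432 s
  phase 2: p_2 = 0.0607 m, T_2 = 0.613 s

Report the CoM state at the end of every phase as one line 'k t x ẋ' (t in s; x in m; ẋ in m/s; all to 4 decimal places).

phase 1: p=-0.1718, T=0.432, ωT=1.444003, cosh=2.236804, sinh=2.000822; start (x,ẋ)=(-0.066800, -0.195000) → end (x,ẋ)=(-0.053659, 0.266058)
phase 2: p=0.0607, T=0.613, ωT=2.049014, cosh=3.944553, sinh=3.815691; start (x,ẋ)=(-0.053659, 0.266058) → end (x,ẋ)=(-0.086682, -0.409096)

1 0.4320 -0.0537 0.2661
2 1.0450 -0.0867 -0.4091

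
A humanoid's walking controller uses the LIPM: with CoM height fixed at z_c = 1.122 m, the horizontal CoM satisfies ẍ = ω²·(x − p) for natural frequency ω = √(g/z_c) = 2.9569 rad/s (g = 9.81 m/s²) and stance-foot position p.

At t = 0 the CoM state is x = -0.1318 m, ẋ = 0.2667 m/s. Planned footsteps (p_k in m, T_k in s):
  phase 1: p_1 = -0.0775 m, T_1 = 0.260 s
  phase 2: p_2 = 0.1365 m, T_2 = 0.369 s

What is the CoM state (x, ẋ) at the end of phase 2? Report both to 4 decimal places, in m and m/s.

x = -0.1140, ẋ = -0.4617

phase 1: p=-0.0775, T=0.260, ωT=0.768794, cosh=1.310367, sinh=0.846796; start (x,ẋ)=(-0.131800, 0.266700) → end (x,ẋ)=(-0.072276, 0.213514)
phase 2: p=0.1365, T=0.369, ωT=1.091096, cosh=1.656692, sinh=1.320844; start (x,ẋ)=(-0.072276, 0.213514) → end (x,ẋ)=(-0.114000, -0.461668)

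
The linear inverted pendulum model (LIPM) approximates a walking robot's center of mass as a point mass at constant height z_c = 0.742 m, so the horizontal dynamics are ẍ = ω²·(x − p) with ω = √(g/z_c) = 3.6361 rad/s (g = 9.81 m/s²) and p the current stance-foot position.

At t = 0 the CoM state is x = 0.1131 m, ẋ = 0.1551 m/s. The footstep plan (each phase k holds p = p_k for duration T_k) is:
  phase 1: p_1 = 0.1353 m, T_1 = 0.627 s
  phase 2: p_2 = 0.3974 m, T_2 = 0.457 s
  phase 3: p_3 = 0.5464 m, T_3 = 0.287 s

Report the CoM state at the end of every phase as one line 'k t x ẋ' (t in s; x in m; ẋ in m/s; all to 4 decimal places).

1 0.6270 0.2320 0.3756
2 1.0840 0.2082 -0.5025
3 1.3710 -0.1651 -2.3311

phase 1: p=0.1353, T=0.627, ωT=2.279835, cosh=4.938683, sinh=4.836382; start (x,ẋ)=(0.113100, 0.155100) → end (x,ẋ)=(0.231960, 0.375590)
phase 2: p=0.3974, T=0.457, ωT=1.661698, cosh=2.729032, sinh=2.539215; start (x,ẋ)=(0.231960, 0.375590) → end (x,ẋ)=(0.208197, -0.502484)
phase 3: p=0.5464, T=0.287, ωT=1.043561, cosh=1.595754, sinh=1.243555; start (x,ẋ)=(0.208197, -0.502484) → end (x,ẋ)=(-0.165140, -2.331093)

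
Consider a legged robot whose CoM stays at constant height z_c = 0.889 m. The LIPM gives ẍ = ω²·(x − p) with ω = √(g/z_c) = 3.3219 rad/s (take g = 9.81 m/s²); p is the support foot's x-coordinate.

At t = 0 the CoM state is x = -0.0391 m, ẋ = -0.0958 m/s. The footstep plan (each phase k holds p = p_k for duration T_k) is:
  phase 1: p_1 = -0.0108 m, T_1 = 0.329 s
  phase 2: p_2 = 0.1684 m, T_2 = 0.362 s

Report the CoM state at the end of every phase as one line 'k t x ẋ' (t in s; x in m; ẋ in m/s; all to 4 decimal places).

phase 1: p=-0.0108, T=0.329, ωT=1.092905, cosh=1.659084, sinh=1.323843; start (x,ẋ)=(-0.039100, -0.095800) → end (x,ẋ)=(-0.095930, -0.283394)
phase 2: p=0.1684, T=0.362, ωT=1.202528, cosh=1.814477, sinh=1.514043; start (x,ẋ)=(-0.095930, -0.283394) → end (x,ẋ)=(-0.440386, -1.843662)

1 0.3290 -0.0959 -0.2834
2 0.6910 -0.4404 -1.8437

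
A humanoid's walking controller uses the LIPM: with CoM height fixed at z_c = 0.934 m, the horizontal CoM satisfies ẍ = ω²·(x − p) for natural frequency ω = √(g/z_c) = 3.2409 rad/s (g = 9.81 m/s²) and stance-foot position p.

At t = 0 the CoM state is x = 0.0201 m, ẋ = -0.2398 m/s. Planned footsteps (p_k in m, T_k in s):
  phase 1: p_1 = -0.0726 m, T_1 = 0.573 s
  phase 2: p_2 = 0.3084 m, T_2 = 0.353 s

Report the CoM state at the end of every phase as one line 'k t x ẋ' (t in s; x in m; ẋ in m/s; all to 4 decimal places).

phase 1: p=-0.0726, T=0.573, ωT=1.857036, cosh=3.280429, sinh=3.124294; start (x,ẋ)=(0.020100, -0.239800) → end (x,ẋ)=(0.000324, 0.151989)
phase 2: p=0.3084, T=0.353, ωT=1.144038, cosh=1.728975, sinh=1.410444; start (x,ẋ)=(0.000324, 0.151989) → end (x,ẋ)=(-0.158110, -1.145465)

1 0.5730 0.0003 0.1520
2 0.9260 -0.1581 -1.1455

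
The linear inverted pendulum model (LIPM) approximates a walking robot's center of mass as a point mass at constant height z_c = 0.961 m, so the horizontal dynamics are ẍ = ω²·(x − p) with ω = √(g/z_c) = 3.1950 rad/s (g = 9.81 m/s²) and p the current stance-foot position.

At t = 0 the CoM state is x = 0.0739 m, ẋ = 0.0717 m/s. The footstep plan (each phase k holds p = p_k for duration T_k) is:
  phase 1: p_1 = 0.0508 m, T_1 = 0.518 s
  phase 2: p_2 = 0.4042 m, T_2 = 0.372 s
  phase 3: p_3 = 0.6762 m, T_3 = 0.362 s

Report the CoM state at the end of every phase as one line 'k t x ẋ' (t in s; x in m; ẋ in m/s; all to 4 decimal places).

1 0.5180 0.1700 0.3805
2 0.8900 0.1615 -0.4315
3 1.2520 -0.4163 -3.1088

phase 1: p=0.0508, T=0.518, ωT=1.655010, cosh=2.712111, sinh=2.521021; start (x,ẋ)=(0.073900, 0.071700) → end (x,ẋ)=(0.170025, 0.380521)
phase 2: p=0.4042, T=0.372, ωT=1.188540, cosh=1.793476, sinh=1.488810; start (x,ẋ)=(0.170025, 0.380521) → end (x,ẋ)=(0.161528, -0.431457)
phase 3: p=0.6762, T=0.362, ωT=1.156590, cosh=1.746816, sinh=1.432259; start (x,ẋ)=(0.161528, -0.431457) → end (x,ẋ)=(-0.416251, -3.108848)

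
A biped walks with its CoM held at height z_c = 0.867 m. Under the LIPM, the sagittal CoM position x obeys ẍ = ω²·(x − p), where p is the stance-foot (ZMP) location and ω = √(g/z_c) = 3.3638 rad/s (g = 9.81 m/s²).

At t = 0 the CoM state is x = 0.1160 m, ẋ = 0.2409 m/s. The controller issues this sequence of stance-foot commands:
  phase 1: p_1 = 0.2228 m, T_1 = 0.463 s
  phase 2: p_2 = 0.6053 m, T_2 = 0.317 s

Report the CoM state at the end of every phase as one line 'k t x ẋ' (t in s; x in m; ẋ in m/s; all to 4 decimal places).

1 0.4630 0.1205 -0.2177
2 0.7800 -0.2651 -2.4413

phase 1: p=0.2228, T=0.463, ωT=1.557439, cosh=2.478663, sinh=2.267988; start (x,ẋ)=(0.116000, 0.240900) → end (x,ẋ)=(0.120502, -0.217674)
phase 2: p=0.6053, T=0.317, ωT=1.066325, cosh=1.624478, sinh=1.280206; start (x,ẋ)=(0.120502, -0.217674) → end (x,ẋ)=(-0.265087, -2.441321)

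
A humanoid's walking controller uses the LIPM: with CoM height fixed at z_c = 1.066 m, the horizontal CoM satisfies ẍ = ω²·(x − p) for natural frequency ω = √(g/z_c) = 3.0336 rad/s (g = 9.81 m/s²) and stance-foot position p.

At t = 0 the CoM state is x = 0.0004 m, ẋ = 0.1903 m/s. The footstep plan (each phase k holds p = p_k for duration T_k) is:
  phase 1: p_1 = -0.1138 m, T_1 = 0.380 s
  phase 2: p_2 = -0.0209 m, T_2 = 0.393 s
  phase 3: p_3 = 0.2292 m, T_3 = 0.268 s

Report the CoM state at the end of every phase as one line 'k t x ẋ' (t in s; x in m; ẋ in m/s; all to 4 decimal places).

phase 1: p=-0.1138, T=0.380, ωT=1.152768, cosh=1.741354, sinh=1.425593; start (x,ẋ)=(0.000400, 0.190300) → end (x,ẋ)=(0.174491, 0.825258)
phase 2: p=-0.0209, T=0.393, ωT=1.192205, cosh=1.798944, sinh=1.495393; start (x,ẋ)=(0.174491, 0.825258) → end (x,ẋ)=(0.737403, 2.370970)
phase 3: p=0.2292, T=0.268, ωT=0.813005, cosh=1.349098, sinh=0.905575; start (x,ẋ)=(0.737403, 2.370970) → end (x,ẋ)=(1.622585, 4.594781)

1 0.3800 0.1745 0.8253
2 0.7730 0.7374 2.3710
3 1.0410 1.6226 4.5948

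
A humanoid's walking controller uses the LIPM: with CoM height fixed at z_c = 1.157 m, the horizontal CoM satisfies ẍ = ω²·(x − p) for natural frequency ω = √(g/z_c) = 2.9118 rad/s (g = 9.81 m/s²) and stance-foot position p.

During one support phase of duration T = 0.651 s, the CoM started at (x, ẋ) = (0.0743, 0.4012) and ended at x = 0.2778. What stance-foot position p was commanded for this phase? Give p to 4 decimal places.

p = 0.1761

ωT = 2.9118·0.651 = 1.895582; cosh(ωT) = 3.403325, sinh(ωT) = 3.253095
x(T) = p + (x₀−p)·cosh(ωT) + (ẋ₀/ω)·sinh(ωT) ⇒ p·(1 − cosh) = x(T) − x₀·cosh − (ẋ₀/ω)·sinh
numerator   = 0.2778 − (0.0743)·3.403325 − (0.4012/2.9118)·3.253095 = -0.423292
denominator = 1 − 3.403325 = -2.403325
p = -0.423292 / -2.403325 = 0.1761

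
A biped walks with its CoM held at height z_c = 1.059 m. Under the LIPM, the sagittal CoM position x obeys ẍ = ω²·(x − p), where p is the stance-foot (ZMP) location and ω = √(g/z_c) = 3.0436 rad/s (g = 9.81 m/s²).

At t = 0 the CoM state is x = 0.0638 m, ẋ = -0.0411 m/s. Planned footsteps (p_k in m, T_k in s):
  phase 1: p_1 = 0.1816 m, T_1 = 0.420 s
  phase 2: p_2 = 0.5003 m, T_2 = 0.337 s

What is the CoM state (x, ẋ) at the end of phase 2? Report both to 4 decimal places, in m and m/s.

x = -0.6639, ẋ = -3.1639

phase 1: p=0.1816, T=0.420, ωT=1.278312, cosh=1.934540, sinh=1.656033; start (x,ẋ)=(0.063800, -0.041100) → end (x,ẋ)=(-0.068652, -0.673257)
phase 2: p=0.5003, T=0.337, ωT=1.025693, cosh=1.573788, sinh=1.215240; start (x,ẋ)=(-0.068652, -0.673257) → end (x,ẋ)=(-0.663925, -3.163948)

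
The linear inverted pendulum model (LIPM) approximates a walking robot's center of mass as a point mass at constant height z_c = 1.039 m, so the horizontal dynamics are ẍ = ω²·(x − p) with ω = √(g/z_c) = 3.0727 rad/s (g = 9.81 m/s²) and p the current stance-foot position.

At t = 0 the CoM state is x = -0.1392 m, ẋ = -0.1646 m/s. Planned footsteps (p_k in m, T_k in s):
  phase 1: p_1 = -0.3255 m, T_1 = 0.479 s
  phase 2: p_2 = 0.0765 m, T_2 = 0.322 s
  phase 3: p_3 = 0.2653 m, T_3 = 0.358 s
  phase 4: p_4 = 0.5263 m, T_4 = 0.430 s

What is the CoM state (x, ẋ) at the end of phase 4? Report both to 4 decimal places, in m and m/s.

phase 1: p=-0.3255, T=0.479, ωT=1.471823, cosh=2.293339, sinh=2.063833; start (x,ẋ)=(-0.139200, -0.164600) → end (x,ẋ)=(-0.008807, 0.803945)
phase 2: p=0.0765, T=0.322, ωT=0.989409, cosh=1.530721, sinh=1.158925; start (x,ẋ)=(-0.008807, 0.803945) → end (x,ẋ)=(0.249141, 0.926834)
phase 3: p=0.2653, T=0.358, ωT=1.100027, cosh=1.668554, sinh=1.335692; start (x,ẋ)=(0.249141, 0.926834) → end (x,ẋ)=(0.641229, 1.480152)
phase 4: p=0.5263, T=0.430, ωT=1.321261, cosh=2.007472, sinh=1.740673; start (x,ẋ)=(0.641229, 1.480152) → end (x,ẋ)=(1.595517, 3.586067)

x = 1.5955, ẋ = 3.5861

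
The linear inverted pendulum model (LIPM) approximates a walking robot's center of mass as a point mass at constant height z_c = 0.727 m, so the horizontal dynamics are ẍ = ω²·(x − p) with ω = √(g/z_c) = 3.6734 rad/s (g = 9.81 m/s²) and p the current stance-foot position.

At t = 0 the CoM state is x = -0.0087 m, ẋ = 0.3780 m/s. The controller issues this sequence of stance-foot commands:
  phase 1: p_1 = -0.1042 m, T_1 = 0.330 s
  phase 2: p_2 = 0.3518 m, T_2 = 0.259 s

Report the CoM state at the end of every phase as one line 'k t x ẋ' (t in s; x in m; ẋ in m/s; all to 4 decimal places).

1 0.3300 0.2281 1.2288
2 0.5890 0.5363 1.3276

phase 1: p=-0.1042, T=0.330, ωT=1.212222, cosh=1.829240, sinh=1.531704; start (x,ẋ)=(-0.008700, 0.378000) → end (x,ẋ)=(0.228108, 1.228789)
phase 2: p=0.3518, T=0.259, ωT=0.951411, cosh=1.487778, sinh=1.101582; start (x,ẋ)=(0.228108, 1.228789) → end (x,ẋ)=(0.536264, 1.327639)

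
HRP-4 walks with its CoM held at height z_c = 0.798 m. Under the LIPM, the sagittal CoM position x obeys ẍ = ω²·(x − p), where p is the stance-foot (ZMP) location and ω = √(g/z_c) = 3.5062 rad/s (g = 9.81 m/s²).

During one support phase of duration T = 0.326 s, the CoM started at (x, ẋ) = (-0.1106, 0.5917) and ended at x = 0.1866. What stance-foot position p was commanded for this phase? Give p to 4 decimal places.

p = -0.1923

ωT = 3.5062·0.326 = 1.143021; cosh(ωT) = 1.727542, sinh(ωT) = 1.408687
x(T) = p + (x₀−p)·cosh(ωT) + (ẋ₀/ω)·sinh(ωT) ⇒ p·(1 − cosh) = x(T) − x₀·cosh − (ẋ₀/ω)·sinh
numerator   = 0.1866 − (-0.1106)·1.727542 − (0.5917/3.5062)·1.408687 = 0.139939
denominator = 1 − 1.727542 = -0.727542
p = 0.139939 / -0.727542 = -0.1923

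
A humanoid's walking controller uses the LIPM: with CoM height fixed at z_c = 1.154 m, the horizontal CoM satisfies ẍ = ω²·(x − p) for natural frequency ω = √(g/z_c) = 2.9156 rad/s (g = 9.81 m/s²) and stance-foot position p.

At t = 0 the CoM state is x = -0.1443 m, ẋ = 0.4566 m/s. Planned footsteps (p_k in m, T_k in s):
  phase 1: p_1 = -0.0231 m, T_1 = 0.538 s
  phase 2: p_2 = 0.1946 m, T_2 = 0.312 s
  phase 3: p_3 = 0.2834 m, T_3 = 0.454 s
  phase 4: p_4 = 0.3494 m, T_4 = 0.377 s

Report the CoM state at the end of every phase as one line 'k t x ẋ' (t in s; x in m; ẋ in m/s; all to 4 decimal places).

phase 1: p=-0.0231, T=0.538, ωT=1.568593, cosh=2.504114, sinh=2.295775; start (x,ẋ)=(-0.144300, 0.456600) → end (x,ẋ)=(0.032933, 0.332118)
phase 2: p=0.1946, T=0.312, ωT=0.909667, cosh=1.443077, sinh=1.040419; start (x,ẋ)=(0.032933, 0.332118) → end (x,ẋ)=(0.079817, -0.011135)
phase 3: p=0.2834, T=0.454, ωT=1.323682, cosh=2.011692, sinh=1.745539; start (x,ẋ)=(0.079817, -0.011135) → end (x,ẋ)=(-0.132812, -1.058491)
phase 4: p=0.3494, T=0.377, ωT=1.099181, cosh=1.667425, sinh=1.334282; start (x,ẋ)=(-0.132812, -1.058491) → end (x,ẋ)=(-0.939055, -3.640870)

1 0.5380 0.0329 0.3321
2 0.8500 0.0798 -0.0111
3 1.3040 -0.1328 -1.0585
4 1.6810 -0.9391 -3.6409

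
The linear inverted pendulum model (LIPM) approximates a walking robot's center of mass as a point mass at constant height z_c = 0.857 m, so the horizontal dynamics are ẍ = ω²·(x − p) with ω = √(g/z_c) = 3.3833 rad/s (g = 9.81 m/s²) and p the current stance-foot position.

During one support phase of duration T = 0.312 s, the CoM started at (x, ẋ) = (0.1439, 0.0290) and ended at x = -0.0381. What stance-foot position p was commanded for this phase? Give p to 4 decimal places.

p = 0.4596

ωT = 3.3833·0.312 = 1.055590; cosh(ωT) = 1.610828, sinh(ωT) = 1.262841
x(T) = p + (x₀−p)·cosh(ωT) + (ẋ₀/ω)·sinh(ωT) ⇒ p·(1 − cosh) = x(T) − x₀·cosh − (ẋ₀/ω)·sinh
numerator   = -0.0381 − (0.1439)·1.610828 − (0.0290/3.3833)·1.262841 = -0.280723
denominator = 1 − 1.610828 = -0.610828
p = -0.280723 / -0.610828 = 0.4596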